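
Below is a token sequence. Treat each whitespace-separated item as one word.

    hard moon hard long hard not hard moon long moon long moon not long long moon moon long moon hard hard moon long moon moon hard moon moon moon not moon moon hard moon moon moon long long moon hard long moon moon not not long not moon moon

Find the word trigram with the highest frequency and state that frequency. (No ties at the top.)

"moon long moon", 4 times

Trigram frequencies (highest first):
  moon long moon: 4
  long moon moon: 3
  moon hard long: 2
  hard moon long: 2
  long long moon: 2
  moon moon long: 2
  … (25 more, each ≤ 2)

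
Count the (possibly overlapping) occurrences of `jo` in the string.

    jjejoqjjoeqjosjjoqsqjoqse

5

Sliding a length-2 window over the 25 characters (24 positions):
  position 4–5: jo
  position 8–9: jo
  position 12–13: jo
  position 16–17: jo
  position 21–22: jo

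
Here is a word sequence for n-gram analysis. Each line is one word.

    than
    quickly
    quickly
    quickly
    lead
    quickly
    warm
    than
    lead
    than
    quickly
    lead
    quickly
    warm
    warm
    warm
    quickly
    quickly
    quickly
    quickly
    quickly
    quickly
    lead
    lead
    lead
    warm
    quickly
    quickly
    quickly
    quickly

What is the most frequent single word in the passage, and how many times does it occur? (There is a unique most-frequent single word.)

"quickly", 16 times

Unigram frequencies (highest first):
  quickly: 16
  lead: 6
  warm: 5
  than: 3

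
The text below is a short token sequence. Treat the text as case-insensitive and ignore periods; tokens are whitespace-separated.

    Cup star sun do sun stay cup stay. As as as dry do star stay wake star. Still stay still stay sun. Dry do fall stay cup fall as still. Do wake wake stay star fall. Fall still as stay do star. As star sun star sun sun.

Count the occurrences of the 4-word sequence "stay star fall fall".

Scanning the 45 overlapping 4-gram windows for "stay star fall fall":
  position 34–37: stay star fall fall

1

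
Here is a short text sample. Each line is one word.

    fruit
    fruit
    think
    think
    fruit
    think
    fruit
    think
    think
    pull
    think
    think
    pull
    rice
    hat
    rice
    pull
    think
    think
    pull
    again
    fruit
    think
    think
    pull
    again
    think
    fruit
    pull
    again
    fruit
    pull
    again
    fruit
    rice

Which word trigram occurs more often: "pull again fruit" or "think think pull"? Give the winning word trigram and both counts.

"think think pull" (4 vs 3)

"pull again fruit": 3 occurrences
"think think pull": 4 occurrences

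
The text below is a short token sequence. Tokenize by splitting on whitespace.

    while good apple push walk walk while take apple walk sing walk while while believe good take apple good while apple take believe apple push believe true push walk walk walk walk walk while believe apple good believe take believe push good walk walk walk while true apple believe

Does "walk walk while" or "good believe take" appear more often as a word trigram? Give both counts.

"walk walk while" (3 vs 1)

"walk walk while": 3 occurrences
"good believe take": 1 occurrence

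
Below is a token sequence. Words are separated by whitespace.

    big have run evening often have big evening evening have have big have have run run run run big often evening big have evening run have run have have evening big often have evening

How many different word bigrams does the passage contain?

18

34 tokens → 33 bigram windows in total.
Repeated bigrams (each contributes count−1 duplicates):
  big have: 3
  have evening: 3
  have have: 3
  have run: 3
  run run: 3
  big often: 2
  evening big: 2
  have big: 2
  … (2 more repeated)
15 duplicate windows → 33 − 15 = 18 distinct.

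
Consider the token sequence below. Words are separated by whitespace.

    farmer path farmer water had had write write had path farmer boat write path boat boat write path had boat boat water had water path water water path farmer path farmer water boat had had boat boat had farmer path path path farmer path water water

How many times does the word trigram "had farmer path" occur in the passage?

Scanning the 44 overlapping trigram windows for "had farmer path":
  position 38–40: had farmer path

1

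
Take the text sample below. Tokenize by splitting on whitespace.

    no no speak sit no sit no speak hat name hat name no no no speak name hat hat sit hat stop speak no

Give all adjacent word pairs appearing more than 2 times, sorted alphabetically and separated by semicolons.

Bigram counts meeting the condition (more than 2 times):
  no no: 3
  no speak: 3

no no; no speak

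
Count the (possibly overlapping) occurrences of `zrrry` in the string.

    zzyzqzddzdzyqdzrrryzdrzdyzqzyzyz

1

Sliding a length-5 window over the 32 characters (28 positions):
  position 15–19: zrrry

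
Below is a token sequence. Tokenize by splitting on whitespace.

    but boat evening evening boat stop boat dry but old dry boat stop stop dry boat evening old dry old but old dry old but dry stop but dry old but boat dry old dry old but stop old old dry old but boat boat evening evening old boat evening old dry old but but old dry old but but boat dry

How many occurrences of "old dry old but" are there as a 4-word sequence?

Scanning the 59 overlapping 4-gram windows for "old dry old but":
  position 18–21: old dry old but
  position 22–25: old dry old but
  position 34–37: old dry old but
  position 40–43: old dry old but
  position 51–54: old dry old but
  position 56–59: old dry old but

6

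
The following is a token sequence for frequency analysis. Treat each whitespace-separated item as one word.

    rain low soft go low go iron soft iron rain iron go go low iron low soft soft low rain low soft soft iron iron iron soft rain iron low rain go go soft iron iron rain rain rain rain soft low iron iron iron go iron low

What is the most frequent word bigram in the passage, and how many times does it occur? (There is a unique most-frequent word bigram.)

Bigram frequencies (highest first):
  iron iron: 5
  low soft: 3
  soft iron: 3
  iron low: 3
  rain rain: 3
  rain low: 2
  … (17 more, each ≤ 2)

"iron iron", 5 times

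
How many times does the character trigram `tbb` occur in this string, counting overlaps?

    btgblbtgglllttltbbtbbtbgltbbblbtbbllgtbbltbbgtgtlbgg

Sliding a length-3 window over the 52 characters (50 positions):
  position 16–18: tbb
  position 19–21: tbb
  position 26–28: tbb
  position 32–34: tbb
  position 38–40: tbb
  position 42–44: tbb

6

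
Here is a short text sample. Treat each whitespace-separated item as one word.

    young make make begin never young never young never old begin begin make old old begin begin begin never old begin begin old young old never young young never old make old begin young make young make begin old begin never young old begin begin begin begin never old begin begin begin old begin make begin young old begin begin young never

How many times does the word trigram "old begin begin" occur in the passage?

6

Scanning the 60 overlapping trigram windows for "old begin begin":
  position 10–12: old begin begin
  position 15–17: old begin begin
  position 20–22: old begin begin
  position 43–45: old begin begin
  position 49–51: old begin begin
  position 58–60: old begin begin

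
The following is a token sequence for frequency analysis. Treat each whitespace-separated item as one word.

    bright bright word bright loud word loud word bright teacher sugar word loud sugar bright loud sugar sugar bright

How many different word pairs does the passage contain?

19 tokens → 18 bigram windows in total.
Repeated bigrams (each contributes count−1 duplicates):
  bright loud: 2
  loud sugar: 2
  loud word: 2
  sugar bright: 2
  word bright: 2
  word loud: 2
6 duplicate windows → 18 − 6 = 12 distinct.

12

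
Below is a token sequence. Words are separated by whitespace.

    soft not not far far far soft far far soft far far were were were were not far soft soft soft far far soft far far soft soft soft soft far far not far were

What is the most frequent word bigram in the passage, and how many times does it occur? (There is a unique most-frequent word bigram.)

Bigram frequencies (highest first):
  far far: 7
  far soft: 5
  soft far: 5
  soft soft: 5
  not far: 3
  were were: 3
  … (5 more, each ≤ 2)

"far far", 7 times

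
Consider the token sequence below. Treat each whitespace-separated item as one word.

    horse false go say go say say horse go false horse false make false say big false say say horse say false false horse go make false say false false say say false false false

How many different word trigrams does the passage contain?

35 tokens → 33 trigram windows in total.
Repeated trigrams (each contributes count−1 duplicates):
  say false false: 3
  false say say: 2
  make false say: 2
  say say horse: 2
5 duplicate windows → 33 − 5 = 28 distinct.

28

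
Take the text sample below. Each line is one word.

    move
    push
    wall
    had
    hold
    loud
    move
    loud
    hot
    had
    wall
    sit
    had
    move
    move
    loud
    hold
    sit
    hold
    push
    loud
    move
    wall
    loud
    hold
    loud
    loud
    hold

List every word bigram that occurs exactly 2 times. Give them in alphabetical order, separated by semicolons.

Bigram counts meeting the condition (exactly 2 times):
  hold loud: 2
  loud move: 2
  move loud: 2

hold loud; loud move; move loud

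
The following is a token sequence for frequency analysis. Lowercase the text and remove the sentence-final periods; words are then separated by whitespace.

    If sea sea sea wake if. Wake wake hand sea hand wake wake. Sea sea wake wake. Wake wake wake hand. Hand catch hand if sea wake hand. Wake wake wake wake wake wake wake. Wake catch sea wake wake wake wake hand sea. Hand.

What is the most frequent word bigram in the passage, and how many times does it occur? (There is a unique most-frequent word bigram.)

"wake wake", 16 times

Bigram frequencies (highest first):
  wake wake: 16
  sea wake: 4
  wake hand: 4
  sea sea: 3
  if sea: 2
  hand sea: 2
  … (11 more, each ≤ 2)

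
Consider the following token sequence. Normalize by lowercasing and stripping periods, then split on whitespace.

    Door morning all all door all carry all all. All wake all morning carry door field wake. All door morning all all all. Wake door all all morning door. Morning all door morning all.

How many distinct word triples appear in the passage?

34 tokens → 32 trigram windows in total.
Repeated trigrams (each contributes count−1 duplicates):
  door morning all: 4
  all all all: 2
  all all wake: 2
  all door morning: 2
  morning all all: 2
7 duplicate windows → 32 − 7 = 25 distinct.

25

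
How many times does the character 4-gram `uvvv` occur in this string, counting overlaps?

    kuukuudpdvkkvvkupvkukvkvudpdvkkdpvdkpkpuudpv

0

Sliding a length-4 window over the 44 characters (41 positions):
  (no match at any position)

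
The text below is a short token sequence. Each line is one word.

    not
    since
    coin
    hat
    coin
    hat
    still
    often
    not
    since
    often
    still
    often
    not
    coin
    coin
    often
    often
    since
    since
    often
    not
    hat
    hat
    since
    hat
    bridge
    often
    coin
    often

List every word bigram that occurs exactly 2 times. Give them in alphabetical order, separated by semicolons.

coin hat; coin often; not since; since often; still often

Bigram counts meeting the condition (exactly 2 times):
  coin hat: 2
  coin often: 2
  not since: 2
  since often: 2
  still often: 2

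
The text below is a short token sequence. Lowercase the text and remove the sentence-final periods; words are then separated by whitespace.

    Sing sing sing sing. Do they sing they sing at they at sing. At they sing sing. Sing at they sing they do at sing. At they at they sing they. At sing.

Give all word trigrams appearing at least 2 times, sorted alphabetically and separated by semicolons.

Trigram counts meeting the condition (at least 2 times):
  at sing at: 2
  at they at: 2
  at they sing: 3
  sing at they: 4
  sing sing sing: 3
  they at sing: 2
  they sing they: 3

at sing at; at they at; at they sing; sing at they; sing sing sing; they at sing; they sing they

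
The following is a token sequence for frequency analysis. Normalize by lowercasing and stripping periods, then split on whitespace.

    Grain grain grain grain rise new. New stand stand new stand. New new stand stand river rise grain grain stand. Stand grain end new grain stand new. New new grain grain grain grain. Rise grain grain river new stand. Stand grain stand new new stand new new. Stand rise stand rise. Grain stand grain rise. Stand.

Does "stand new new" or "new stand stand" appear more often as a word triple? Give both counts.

"stand new new": 4 occurrences
"new stand stand": 3 occurrences

"stand new new" (4 vs 3)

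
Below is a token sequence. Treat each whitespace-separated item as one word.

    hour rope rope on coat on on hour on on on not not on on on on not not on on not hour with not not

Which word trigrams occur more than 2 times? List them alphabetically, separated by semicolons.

Trigram counts meeting the condition (more than 2 times):
  on on not: 3
  on on on: 3

on on not; on on on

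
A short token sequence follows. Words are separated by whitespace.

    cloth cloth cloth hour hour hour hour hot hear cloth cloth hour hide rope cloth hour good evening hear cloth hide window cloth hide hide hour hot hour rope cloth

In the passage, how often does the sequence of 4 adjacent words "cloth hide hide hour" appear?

Scanning the 27 overlapping 4-gram windows for "cloth hide hide hour":
  position 23–26: cloth hide hide hour

1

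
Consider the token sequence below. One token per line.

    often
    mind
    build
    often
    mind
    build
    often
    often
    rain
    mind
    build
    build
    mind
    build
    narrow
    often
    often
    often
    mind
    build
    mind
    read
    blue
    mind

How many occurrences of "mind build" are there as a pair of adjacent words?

5

Scanning the 23 overlapping bigram windows for "mind build":
  position 2–3: mind build
  position 5–6: mind build
  position 10–11: mind build
  position 13–14: mind build
  position 19–20: mind build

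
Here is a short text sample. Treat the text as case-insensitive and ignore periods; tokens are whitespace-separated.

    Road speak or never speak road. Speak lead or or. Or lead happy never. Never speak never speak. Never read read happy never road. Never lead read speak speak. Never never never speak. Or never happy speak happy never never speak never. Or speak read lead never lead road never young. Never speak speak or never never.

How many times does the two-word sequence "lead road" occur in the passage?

Scanning the 56 overlapping bigram windows for "lead road":
  position 48–49: lead road

1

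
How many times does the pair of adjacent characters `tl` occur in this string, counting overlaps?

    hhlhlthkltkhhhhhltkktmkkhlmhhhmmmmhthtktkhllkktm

Sliding a length-2 window over the 48 characters (47 positions):
  (no match at any position)

0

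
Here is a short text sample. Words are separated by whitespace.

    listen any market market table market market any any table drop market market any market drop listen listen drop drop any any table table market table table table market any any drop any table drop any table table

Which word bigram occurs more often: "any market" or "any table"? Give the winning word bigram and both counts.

"any market": 2 occurrences
"any table": 4 occurrences

"any table" (4 vs 2)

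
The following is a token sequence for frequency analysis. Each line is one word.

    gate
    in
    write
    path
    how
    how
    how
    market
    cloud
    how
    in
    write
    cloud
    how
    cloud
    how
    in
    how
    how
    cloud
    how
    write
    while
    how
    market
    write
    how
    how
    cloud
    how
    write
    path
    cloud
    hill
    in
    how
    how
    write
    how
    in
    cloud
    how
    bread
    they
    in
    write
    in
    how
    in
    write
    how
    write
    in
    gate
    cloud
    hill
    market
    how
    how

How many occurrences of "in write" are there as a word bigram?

4

Scanning the 58 overlapping bigram windows for "in write":
  position 2–3: in write
  position 11–12: in write
  position 45–46: in write
  position 49–50: in write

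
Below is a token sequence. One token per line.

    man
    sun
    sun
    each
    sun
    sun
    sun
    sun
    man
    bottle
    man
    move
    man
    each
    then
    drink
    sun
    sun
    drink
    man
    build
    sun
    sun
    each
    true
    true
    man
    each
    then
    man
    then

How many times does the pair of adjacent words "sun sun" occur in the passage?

6

Scanning the 30 overlapping bigram windows for "sun sun":
  position 2–3: sun sun
  position 5–6: sun sun
  position 6–7: sun sun
  position 7–8: sun sun
  position 17–18: sun sun
  position 22–23: sun sun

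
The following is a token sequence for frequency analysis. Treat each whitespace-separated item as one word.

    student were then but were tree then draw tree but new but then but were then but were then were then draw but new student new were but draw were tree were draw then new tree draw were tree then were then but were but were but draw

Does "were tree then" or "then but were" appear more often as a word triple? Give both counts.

"were tree then": 2 occurrences
"then but were": 4 occurrences

"then but were" (4 vs 2)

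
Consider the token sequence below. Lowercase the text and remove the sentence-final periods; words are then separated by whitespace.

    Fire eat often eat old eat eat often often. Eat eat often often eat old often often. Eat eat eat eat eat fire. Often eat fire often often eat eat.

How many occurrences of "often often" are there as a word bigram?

Scanning the 29 overlapping bigram windows for "often often":
  position 8–9: often often
  position 12–13: often often
  position 16–17: often often
  position 27–28: often often

4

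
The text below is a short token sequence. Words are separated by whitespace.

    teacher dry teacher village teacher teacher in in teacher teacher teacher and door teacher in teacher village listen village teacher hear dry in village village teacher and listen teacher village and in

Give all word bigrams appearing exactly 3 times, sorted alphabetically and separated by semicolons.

Bigram counts meeting the condition (exactly 3 times):
  teacher teacher: 3
  teacher village: 3
  village teacher: 3

teacher teacher; teacher village; village teacher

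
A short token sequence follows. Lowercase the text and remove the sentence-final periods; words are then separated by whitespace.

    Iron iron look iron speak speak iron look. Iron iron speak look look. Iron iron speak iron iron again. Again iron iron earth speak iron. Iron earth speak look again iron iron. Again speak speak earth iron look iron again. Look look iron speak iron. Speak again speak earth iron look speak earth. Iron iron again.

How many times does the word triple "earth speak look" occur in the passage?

Scanning the 54 overlapping trigram windows for "earth speak look":
  position 27–29: earth speak look

1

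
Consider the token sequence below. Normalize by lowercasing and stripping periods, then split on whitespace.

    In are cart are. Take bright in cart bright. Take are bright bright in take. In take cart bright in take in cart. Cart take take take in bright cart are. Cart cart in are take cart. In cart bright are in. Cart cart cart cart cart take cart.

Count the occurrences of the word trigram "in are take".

1

Scanning the 47 overlapping trigram windows for "in are take":
  position 34–36: in are take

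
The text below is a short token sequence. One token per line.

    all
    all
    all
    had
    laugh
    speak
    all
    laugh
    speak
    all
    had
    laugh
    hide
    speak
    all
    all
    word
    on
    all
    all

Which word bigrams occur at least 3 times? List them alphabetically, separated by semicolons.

Bigram counts meeting the condition (at least 3 times):
  all all: 4
  speak all: 3

all all; speak all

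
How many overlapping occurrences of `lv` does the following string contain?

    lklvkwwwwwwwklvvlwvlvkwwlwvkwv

3

Sliding a length-2 window over the 30 characters (29 positions):
  position 3–4: lv
  position 14–15: lv
  position 20–21: lv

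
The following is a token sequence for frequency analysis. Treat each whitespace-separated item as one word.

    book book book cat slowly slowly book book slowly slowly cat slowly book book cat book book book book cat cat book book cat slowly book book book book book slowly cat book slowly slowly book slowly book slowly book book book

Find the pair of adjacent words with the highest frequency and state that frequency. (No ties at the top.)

Bigram frequencies (highest first):
  book book: 14
  slowly book: 6
  book slowly: 5
  book cat: 4
  cat slowly: 3
  slowly slowly: 3
  … (3 more, each ≤ 3)

"book book", 14 times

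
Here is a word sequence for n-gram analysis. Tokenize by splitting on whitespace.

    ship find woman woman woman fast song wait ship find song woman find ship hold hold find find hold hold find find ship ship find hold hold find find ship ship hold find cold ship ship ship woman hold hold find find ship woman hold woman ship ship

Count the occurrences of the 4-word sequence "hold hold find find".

Scanning the 45 overlapping 4-gram windows for "hold hold find find":
  position 15–18: hold hold find find
  position 19–22: hold hold find find
  position 26–29: hold hold find find
  position 39–42: hold hold find find

4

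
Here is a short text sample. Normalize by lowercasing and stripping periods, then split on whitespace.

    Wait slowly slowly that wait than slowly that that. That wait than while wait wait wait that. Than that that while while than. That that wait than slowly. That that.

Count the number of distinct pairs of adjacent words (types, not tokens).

30 tokens → 29 bigram windows in total.
Repeated bigrams (each contributes count−1 duplicates):
  that that: 5
  slowly that: 3
  that wait: 3
  wait than: 3
  than slowly: 2
  than that: 2
  wait wait: 2
13 duplicate windows → 29 − 13 = 16 distinct.

16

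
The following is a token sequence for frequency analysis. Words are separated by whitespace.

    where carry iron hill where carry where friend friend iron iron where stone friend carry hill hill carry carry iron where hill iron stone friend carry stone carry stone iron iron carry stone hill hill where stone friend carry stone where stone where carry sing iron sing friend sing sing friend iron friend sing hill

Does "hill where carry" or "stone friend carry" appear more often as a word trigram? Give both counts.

"stone friend carry" (3 vs 1)

"hill where carry": 1 occurrence
"stone friend carry": 3 occurrences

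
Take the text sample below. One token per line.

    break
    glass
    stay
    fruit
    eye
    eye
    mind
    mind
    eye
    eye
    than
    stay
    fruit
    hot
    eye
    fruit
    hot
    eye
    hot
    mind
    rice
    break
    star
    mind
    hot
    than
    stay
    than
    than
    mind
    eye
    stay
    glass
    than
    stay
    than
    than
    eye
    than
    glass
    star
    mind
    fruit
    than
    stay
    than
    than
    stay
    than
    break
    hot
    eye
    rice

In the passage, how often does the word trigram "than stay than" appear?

Scanning the 51 overlapping trigram windows for "than stay than":
  position 26–28: than stay than
  position 34–36: than stay than
  position 44–46: than stay than
  position 47–49: than stay than

4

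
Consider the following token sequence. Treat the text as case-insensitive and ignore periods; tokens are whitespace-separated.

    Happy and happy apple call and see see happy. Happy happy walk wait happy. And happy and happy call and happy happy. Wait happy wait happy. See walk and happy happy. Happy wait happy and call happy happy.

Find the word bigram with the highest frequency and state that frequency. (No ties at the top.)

"happy happy", 6 times

Bigram frequencies (highest first):
  happy happy: 6
  and happy: 5
  happy and: 4
  wait happy: 4
  happy wait: 3
  call and: 2
  … (13 more, each ≤ 1)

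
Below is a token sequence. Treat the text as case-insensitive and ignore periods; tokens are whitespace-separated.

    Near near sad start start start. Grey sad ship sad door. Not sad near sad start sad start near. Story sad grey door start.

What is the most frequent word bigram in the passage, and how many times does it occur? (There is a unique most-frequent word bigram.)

"sad start", 3 times

Bigram frequencies (highest first):
  sad start: 3
  near sad: 2
  start start: 2
  near near: 1
  start grey: 1
  grey sad: 1
  … (13 more, each ≤ 1)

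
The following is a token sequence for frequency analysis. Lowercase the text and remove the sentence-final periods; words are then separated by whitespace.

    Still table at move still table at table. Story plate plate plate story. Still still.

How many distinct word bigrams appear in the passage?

15 tokens → 14 bigram windows in total.
Repeated bigrams (each contributes count−1 duplicates):
  plate plate: 2
  still table: 2
  table at: 2
3 duplicate windows → 14 − 3 = 11 distinct.

11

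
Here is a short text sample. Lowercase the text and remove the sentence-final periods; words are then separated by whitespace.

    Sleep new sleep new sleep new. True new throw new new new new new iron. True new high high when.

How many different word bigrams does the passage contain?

20 tokens → 19 bigram windows in total.
Repeated bigrams (each contributes count−1 duplicates):
  new new: 4
  sleep new: 3
  new sleep: 2
  true new: 2
7 duplicate windows → 19 − 7 = 12 distinct.

12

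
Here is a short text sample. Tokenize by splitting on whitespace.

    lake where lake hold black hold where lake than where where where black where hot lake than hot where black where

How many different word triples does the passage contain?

21 tokens → 19 trigram windows in total.
Repeated trigrams (each contributes count−1 duplicates):
  where black where: 2
1 duplicate windows → 19 − 1 = 18 distinct.

18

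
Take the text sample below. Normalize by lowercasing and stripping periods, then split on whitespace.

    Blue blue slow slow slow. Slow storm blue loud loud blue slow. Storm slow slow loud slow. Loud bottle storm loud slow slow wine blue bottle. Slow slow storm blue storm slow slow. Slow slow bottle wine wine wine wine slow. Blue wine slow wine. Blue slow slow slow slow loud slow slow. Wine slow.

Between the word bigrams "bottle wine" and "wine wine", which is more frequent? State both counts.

"wine wine" (3 vs 1)

"bottle wine": 1 occurrence
"wine wine": 3 occurrences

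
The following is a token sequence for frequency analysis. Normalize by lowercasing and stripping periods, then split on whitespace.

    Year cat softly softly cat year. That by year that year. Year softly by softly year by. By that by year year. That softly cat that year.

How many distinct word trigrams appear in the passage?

24

27 tokens → 25 trigram windows in total.
Repeated trigrams (each contributes count−1 duplicates):
  that by year: 2
1 duplicate windows → 25 − 1 = 24 distinct.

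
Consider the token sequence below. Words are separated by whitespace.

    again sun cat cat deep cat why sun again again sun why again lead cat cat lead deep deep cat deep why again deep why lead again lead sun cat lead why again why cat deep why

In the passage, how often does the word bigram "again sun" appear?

2

Scanning the 36 overlapping bigram windows for "again sun":
  position 1–2: again sun
  position 10–11: again sun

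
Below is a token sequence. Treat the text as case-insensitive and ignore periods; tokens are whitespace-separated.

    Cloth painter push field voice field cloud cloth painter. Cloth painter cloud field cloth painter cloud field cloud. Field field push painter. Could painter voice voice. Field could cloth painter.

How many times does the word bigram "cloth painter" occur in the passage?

5

Scanning the 29 overlapping bigram windows for "cloth painter":
  position 1–2: cloth painter
  position 8–9: cloth painter
  position 10–11: cloth painter
  position 14–15: cloth painter
  position 29–30: cloth painter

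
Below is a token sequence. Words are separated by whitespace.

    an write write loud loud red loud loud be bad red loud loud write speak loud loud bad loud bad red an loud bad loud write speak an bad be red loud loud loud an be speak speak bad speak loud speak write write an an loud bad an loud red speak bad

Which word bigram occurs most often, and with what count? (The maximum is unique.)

Bigram frequencies (highest first):
  loud loud: 6
  loud bad: 4
  red loud: 3
  an loud: 3
  write write: 2
  loud red: 2
  … (26 more, each ≤ 2)

"loud loud", 6 times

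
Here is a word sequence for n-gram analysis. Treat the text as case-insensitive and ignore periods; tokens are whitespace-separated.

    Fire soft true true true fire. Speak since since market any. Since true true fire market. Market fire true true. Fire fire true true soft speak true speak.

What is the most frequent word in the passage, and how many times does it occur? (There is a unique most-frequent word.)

"true", 10 times

Unigram frequencies (highest first):
  true: 10
  fire: 6
  speak: 3
  since: 3
  market: 3
  soft: 2
  … (1 more, each ≤ 1)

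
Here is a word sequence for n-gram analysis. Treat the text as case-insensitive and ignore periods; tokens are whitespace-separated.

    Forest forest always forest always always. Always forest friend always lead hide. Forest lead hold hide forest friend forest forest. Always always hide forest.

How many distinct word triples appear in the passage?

20

24 tokens → 22 trigram windows in total.
Repeated trigrams (each contributes count−1 duplicates):
  forest always always: 2
  forest forest always: 2
2 duplicate windows → 22 − 2 = 20 distinct.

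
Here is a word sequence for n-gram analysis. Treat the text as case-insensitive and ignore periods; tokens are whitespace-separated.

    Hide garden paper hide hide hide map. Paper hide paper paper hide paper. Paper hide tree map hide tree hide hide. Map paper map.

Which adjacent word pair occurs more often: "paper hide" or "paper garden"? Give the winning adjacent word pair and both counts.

"paper hide": 4 occurrences
"paper garden": 0 occurrences

"paper hide" (4 vs 0)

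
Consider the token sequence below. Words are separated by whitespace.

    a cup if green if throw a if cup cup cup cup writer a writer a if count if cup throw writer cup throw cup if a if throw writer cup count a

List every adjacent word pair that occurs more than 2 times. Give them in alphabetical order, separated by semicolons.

Bigram counts meeting the condition (more than 2 times):
  a if: 3
  cup cup: 3

a if; cup cup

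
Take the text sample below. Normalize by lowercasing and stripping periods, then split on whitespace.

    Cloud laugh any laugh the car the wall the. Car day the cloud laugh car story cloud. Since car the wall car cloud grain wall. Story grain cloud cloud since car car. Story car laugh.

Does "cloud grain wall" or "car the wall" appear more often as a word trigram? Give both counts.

"cloud grain wall": 1 occurrence
"car the wall": 2 occurrences

"car the wall" (2 vs 1)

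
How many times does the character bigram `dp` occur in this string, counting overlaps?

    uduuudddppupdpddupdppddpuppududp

5

Sliding a length-2 window over the 32 characters (31 positions):
  position 8–9: dp
  position 13–14: dp
  position 19–20: dp
  position 23–24: dp
  position 31–32: dp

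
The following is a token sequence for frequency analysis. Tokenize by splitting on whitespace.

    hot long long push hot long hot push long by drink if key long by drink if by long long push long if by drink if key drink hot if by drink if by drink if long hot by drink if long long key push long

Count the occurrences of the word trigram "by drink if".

Scanning the 44 overlapping trigram windows for "by drink if":
  position 10–12: by drink if
  position 15–17: by drink if
  position 24–26: by drink if
  position 31–33: by drink if
  position 34–36: by drink if
  position 39–41: by drink if

6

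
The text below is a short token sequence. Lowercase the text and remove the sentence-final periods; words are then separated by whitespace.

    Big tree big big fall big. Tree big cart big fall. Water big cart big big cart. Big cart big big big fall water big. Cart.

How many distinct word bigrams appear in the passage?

9

26 tokens → 25 bigram windows in total.
Repeated bigrams (each contributes count−1 duplicates):
  big cart: 5
  big big: 4
  cart big: 4
  big fall: 3
  big tree: 2
  fall water: 2
  tree big: 2
  water big: 2
16 duplicate windows → 25 − 16 = 9 distinct.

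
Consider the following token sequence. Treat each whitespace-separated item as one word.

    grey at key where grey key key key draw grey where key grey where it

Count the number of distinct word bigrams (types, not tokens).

15 tokens → 14 bigram windows in total.
Repeated bigrams (each contributes count−1 duplicates):
  grey where: 2
  key key: 2
2 duplicate windows → 14 − 2 = 12 distinct.

12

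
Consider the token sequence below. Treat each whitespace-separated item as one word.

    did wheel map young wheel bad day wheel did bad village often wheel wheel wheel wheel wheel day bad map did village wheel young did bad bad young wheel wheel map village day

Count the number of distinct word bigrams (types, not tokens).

33 tokens → 32 bigram windows in total.
Repeated bigrams (each contributes count−1 duplicates):
  wheel wheel: 5
  did bad: 2
  wheel map: 2
  young wheel: 2
7 duplicate windows → 32 − 7 = 25 distinct.

25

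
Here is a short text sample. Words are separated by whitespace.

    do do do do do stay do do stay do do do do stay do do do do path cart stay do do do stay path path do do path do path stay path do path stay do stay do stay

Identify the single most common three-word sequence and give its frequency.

"do do do", 8 times

Trigram frequencies (highest first):
  do do do: 8
  do do stay: 4
  do stay do: 4
  stay do do: 4
  do do path: 2
  path do path: 2
  … (13 more, each ≤ 2)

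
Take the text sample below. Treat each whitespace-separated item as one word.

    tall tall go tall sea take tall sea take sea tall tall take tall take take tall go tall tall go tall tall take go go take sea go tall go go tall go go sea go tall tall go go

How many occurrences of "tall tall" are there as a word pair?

Scanning the 40 overlapping bigram windows for "tall tall":
  position 1–2: tall tall
  position 11–12: tall tall
  position 19–20: tall tall
  position 22–23: tall tall
  position 38–39: tall tall

5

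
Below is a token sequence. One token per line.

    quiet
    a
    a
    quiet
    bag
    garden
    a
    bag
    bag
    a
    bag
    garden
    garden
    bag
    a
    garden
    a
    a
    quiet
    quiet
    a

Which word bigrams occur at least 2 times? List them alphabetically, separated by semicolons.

a a; a bag; a quiet; bag a; bag garden; garden a; quiet a

Bigram counts meeting the condition (at least 2 times):
  a a: 2
  a bag: 2
  a quiet: 2
  bag a: 2
  bag garden: 2
  garden a: 2
  quiet a: 2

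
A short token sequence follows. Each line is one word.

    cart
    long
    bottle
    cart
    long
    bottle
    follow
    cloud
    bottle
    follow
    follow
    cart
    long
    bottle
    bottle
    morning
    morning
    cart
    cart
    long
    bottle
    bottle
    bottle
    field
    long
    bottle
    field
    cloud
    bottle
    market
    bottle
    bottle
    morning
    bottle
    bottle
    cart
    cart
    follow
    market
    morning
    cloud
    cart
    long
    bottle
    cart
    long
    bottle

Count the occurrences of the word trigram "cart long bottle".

6

Scanning the 45 overlapping trigram windows for "cart long bottle":
  position 1–3: cart long bottle
  position 4–6: cart long bottle
  position 12–14: cart long bottle
  position 19–21: cart long bottle
  position 42–44: cart long bottle
  position 45–47: cart long bottle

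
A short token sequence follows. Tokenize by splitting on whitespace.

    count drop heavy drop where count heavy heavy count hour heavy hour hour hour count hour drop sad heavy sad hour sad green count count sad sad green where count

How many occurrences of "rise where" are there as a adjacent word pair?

Scanning the 29 overlapping bigram windows for "rise where":
  (none found)

0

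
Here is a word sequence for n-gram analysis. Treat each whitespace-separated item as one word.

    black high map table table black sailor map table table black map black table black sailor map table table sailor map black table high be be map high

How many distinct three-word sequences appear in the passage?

19

28 tokens → 26 trigram windows in total.
Repeated trigrams (each contributes count−1 duplicates):
  map table table: 3
  black sailor map: 2
  map black table: 2
  sailor map table: 2
  table black sailor: 2
  table table black: 2
7 duplicate windows → 26 − 7 = 19 distinct.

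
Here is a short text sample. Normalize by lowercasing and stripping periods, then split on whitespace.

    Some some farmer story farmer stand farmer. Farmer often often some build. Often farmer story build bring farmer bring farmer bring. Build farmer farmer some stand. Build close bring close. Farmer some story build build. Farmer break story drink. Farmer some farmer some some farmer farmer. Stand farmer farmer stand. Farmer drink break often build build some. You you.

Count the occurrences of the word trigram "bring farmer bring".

Scanning the 57 overlapping trigram windows for "bring farmer bring":
  position 17–19: bring farmer bring
  position 19–21: bring farmer bring

2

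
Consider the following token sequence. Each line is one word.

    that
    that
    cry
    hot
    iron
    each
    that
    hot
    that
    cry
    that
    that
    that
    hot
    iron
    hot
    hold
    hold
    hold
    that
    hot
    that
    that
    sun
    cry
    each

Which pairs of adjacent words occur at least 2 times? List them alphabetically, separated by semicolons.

Bigram counts meeting the condition (at least 2 times):
  hold hold: 2
  hot iron: 2
  hot that: 2
  that cry: 2
  that hot: 3
  that that: 4

hold hold; hot iron; hot that; that cry; that hot; that that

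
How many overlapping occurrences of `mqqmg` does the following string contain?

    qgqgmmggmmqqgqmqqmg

Sliding a length-5 window over the 19 characters (15 positions):
  position 15–19: mqqmg

1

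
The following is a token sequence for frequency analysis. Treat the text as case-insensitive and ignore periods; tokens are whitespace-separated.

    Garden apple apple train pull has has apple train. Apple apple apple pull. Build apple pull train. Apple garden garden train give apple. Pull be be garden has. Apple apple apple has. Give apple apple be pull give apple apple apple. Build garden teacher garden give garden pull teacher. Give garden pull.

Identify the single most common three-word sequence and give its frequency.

"apple apple apple", 3 times

Trigram frequencies (highest first):
  apple apple apple: 3
  give apple apple: 2
  give garden pull: 2
  garden apple apple: 1
  apple apple train: 1
  apple train pull: 1
  … (40 more, each ≤ 1)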